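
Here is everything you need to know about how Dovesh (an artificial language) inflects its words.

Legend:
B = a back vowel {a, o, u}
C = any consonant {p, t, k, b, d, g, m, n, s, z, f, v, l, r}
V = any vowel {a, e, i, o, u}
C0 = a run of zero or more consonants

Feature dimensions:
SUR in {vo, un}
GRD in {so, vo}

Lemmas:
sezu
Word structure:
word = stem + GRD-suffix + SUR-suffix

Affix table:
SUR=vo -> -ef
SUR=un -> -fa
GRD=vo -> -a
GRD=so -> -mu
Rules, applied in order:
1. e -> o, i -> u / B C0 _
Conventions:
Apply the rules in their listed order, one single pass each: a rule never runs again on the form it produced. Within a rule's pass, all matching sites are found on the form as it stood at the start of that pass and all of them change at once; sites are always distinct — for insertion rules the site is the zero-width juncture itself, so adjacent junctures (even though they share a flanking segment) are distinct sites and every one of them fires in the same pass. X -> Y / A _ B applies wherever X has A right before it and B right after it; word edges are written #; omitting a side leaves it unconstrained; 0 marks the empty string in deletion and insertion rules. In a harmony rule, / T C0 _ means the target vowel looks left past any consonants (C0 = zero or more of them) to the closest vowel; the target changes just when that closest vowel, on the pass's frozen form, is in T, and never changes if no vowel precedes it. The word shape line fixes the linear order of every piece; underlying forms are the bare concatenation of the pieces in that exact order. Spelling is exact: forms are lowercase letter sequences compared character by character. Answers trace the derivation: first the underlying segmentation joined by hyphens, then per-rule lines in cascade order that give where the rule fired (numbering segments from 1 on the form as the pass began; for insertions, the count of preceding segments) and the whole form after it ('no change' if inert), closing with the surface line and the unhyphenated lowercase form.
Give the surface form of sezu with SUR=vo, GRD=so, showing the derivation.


underlying: sezu-mu-ef
1. e -> o, i -> u / B C0 _: fires at position(s) 7: sezumuof
surface: sezumuof


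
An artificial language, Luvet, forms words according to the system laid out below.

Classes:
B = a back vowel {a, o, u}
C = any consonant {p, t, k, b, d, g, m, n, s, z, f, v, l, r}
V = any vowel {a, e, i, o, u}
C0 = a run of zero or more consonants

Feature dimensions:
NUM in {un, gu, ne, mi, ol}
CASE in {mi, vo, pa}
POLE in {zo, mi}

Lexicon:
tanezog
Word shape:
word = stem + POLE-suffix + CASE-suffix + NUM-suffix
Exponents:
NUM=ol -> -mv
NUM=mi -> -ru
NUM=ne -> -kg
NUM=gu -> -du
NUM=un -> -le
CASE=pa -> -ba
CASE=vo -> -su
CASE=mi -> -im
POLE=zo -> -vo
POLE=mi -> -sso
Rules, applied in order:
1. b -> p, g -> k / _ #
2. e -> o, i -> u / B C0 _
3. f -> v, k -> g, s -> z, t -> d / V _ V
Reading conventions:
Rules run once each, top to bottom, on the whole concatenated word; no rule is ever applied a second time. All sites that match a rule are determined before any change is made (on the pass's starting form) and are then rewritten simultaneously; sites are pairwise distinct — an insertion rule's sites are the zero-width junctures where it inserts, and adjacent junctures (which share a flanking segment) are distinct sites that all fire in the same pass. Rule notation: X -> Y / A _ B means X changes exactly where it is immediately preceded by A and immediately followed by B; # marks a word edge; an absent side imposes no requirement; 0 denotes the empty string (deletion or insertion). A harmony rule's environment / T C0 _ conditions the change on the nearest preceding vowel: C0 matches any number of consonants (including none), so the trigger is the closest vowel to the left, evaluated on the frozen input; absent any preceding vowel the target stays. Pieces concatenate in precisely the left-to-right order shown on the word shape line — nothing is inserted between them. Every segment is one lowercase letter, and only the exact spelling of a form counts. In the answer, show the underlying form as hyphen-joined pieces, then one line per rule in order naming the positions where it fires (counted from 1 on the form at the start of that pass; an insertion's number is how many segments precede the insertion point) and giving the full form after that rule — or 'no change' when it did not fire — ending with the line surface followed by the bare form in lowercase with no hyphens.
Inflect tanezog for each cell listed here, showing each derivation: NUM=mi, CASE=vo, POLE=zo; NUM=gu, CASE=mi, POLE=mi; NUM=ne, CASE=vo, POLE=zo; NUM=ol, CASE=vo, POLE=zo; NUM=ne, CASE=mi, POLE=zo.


cell NUM=mi, CASE=vo, POLE=zo:
underlying: tanezog-vo-su-ru
1. b -> p, g -> k / _ #: no change
2. e -> o, i -> u / B C0 _: fires at position(s) 4: tanozogvosuru
3. f -> v, k -> g, s -> z, t -> d / V _ V: fires at position(s) 10: tanozogvozuru
surface: tanozogvozuru

cell NUM=gu, CASE=mi, POLE=mi:
underlying: tanezog-sso-im-du
1. b -> p, g -> k / _ #: no change
2. e -> o, i -> u / B C0 _: fires at position(s) 4, 11: tanozogssoumdu
3. f -> v, k -> g, s -> z, t -> d / V _ V: no change
surface: tanozogssoumdu

cell NUM=ne, CASE=vo, POLE=zo:
underlying: tanezog-vo-su-kg
1. b -> p, g -> k / _ #: fires at position(s) 13: tanezogvosukk
2. e -> o, i -> u / B C0 _: fires at position(s) 4: tanozogvosukk
3. f -> v, k -> g, s -> z, t -> d / V _ V: fires at position(s) 10: tanozogvozukk
surface: tanozogvozukk

cell NUM=ol, CASE=vo, POLE=zo:
underlying: tanezog-vo-su-mv
1. b -> p, g -> k / _ #: no change
2. e -> o, i -> u / B C0 _: fires at position(s) 4: tanozogvosumv
3. f -> v, k -> g, s -> z, t -> d / V _ V: fires at position(s) 10: tanozogvozumv
surface: tanozogvozumv

cell NUM=ne, CASE=mi, POLE=zo:
underlying: tanezog-vo-im-kg
1. b -> p, g -> k / _ #: fires at position(s) 13: tanezogvoimkk
2. e -> o, i -> u / B C0 _: fires at position(s) 4, 10: tanozogvoumkk
3. f -> v, k -> g, s -> z, t -> d / V _ V: no change
surface: tanozogvoumkk


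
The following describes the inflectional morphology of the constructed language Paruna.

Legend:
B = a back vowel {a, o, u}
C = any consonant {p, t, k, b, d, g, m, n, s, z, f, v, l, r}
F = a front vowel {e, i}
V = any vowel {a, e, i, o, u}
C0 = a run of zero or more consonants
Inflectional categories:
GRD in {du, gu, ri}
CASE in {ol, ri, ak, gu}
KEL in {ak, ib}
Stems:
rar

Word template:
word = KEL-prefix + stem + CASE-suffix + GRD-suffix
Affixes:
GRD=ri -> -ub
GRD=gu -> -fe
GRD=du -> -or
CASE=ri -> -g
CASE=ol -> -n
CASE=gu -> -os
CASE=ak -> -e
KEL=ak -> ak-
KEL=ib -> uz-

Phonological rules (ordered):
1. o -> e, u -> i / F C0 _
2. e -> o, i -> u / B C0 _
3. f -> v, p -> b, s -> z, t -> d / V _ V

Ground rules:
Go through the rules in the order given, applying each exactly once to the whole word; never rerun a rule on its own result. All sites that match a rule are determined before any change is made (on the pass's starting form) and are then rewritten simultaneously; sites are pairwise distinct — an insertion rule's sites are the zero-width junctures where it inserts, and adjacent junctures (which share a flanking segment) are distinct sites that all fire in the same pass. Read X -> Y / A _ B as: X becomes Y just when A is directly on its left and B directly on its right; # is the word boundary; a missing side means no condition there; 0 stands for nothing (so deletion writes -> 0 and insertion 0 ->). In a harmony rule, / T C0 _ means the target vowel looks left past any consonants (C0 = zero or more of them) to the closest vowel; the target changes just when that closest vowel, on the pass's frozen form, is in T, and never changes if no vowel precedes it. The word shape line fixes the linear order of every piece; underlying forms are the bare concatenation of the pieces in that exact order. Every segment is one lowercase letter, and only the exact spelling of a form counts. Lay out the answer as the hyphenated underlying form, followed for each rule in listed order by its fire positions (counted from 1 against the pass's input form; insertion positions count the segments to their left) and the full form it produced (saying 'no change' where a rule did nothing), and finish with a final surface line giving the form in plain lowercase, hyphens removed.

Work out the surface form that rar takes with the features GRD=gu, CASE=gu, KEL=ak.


underlying: ak-rar-os-fe
1. o -> e, u -> i / F C0 _: no change
2. e -> o, i -> u / B C0 _: fires at position(s) 9: akrarosfo
3. f -> v, p -> b, s -> z, t -> d / V _ V: no change
surface: akrarosfo


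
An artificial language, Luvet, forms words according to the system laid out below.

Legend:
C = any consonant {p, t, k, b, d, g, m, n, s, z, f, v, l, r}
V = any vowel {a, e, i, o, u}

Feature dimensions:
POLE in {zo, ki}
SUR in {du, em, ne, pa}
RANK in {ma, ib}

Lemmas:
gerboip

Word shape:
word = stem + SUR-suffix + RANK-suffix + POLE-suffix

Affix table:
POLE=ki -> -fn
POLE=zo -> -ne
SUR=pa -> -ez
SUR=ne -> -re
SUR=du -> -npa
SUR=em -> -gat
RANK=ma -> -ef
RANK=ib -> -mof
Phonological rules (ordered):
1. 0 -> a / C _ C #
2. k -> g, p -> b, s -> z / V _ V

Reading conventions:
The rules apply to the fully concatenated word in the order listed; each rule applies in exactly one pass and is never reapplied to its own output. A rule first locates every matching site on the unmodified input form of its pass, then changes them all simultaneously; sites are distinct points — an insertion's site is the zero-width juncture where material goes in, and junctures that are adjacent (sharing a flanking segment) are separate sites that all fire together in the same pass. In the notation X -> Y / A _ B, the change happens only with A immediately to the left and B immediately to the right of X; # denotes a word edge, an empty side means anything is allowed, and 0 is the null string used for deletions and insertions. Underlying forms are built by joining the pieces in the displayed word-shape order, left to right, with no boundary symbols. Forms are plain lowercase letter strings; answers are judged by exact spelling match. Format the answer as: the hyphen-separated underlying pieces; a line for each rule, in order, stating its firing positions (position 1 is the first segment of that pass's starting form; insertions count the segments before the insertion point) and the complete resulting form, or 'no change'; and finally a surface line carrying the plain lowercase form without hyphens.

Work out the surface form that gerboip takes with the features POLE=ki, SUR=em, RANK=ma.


underlying: gerboip-gat-ef-fn
1. 0 -> a / C _ C #: inserts after position(s) 13: gerboipgateffan
2. k -> g, p -> b, s -> z / V _ V: no change
surface: gerboipgateffan


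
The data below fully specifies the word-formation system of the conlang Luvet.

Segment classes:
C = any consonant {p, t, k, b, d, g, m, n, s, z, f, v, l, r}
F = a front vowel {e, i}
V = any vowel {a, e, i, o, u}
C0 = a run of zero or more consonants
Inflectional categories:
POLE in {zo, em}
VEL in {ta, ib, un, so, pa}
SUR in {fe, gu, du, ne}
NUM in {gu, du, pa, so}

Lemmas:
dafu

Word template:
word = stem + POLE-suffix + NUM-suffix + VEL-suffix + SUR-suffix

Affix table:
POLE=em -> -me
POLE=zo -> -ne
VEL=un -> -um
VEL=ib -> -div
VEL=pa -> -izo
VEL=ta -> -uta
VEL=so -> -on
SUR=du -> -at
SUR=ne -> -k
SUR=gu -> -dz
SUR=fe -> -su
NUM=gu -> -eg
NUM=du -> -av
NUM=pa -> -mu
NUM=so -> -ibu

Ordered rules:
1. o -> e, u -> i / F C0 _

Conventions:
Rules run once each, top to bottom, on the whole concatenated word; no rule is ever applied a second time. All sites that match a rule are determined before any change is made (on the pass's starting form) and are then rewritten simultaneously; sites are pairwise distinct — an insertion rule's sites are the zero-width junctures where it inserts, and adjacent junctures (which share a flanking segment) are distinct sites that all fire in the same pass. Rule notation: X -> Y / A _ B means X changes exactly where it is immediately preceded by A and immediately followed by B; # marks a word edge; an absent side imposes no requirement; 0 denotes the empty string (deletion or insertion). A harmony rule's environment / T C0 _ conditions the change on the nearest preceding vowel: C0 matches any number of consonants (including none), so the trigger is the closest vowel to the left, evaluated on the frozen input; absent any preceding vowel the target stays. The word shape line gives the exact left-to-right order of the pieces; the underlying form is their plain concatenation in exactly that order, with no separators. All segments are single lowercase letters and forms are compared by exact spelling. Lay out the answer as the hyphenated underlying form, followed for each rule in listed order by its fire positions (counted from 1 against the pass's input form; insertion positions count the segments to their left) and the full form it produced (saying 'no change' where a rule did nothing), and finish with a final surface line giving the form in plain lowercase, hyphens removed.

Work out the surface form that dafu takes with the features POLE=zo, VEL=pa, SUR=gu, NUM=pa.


underlying: dafu-ne-mu-izo-dz
1. o -> e, u -> i / F C0 _: fires at position(s) 8, 11: dafunemiizedz
surface: dafunemiizedz


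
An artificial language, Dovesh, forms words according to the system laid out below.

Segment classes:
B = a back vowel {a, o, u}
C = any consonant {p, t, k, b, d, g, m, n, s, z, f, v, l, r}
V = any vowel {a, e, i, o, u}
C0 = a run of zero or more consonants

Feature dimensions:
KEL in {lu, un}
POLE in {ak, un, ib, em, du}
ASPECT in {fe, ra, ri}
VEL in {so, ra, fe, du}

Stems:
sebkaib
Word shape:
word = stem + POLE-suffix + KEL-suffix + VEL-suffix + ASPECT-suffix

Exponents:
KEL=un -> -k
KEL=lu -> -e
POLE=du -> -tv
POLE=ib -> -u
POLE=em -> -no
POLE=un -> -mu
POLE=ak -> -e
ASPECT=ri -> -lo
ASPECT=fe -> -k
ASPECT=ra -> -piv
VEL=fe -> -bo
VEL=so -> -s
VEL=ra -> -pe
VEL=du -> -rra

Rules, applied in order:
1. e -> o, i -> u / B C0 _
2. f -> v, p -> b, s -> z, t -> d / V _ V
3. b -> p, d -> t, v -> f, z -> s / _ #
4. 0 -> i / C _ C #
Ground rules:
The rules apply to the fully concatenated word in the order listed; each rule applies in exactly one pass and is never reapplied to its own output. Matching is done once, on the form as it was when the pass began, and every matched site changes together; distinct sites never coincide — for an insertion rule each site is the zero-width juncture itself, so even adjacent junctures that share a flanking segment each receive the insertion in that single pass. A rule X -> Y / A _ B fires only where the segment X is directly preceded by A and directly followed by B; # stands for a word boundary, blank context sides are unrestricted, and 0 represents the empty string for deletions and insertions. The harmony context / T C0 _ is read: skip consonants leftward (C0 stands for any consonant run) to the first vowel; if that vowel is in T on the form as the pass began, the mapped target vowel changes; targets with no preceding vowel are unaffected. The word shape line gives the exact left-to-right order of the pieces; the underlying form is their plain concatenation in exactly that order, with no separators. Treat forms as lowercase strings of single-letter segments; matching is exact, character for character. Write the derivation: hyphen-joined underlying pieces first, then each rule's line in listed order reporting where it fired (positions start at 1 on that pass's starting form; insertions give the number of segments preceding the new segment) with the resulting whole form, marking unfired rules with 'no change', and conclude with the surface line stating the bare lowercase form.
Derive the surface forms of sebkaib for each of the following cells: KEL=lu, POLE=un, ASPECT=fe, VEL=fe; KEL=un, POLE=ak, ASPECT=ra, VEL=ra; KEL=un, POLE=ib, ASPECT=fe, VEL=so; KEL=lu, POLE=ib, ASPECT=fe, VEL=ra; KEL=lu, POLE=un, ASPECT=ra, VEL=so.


cell KEL=lu, POLE=un, ASPECT=fe, VEL=fe:
underlying: sebkaib-mu-e-bo-k
1. e -> o, i -> u / B C0 _: fires at position(s) 6, 10: sebkaubmuobok
2. f -> v, p -> b, s -> z, t -> d / V _ V: no change
3. b -> p, d -> t, v -> f, z -> s / _ #: no change
4. 0 -> i / C _ C #: no change
surface: sebkaubmuobok

cell KEL=un, POLE=ak, ASPECT=ra, VEL=ra:
underlying: sebkaib-e-k-pe-piv
1. e -> o, i -> u / B C0 _: fires at position(s) 6: sebkaubekpepiv
2. f -> v, p -> b, s -> z, t -> d / V _ V: fires at position(s) 12: sebkaubekpebiv
3. b -> p, d -> t, v -> f, z -> s / _ #: fires at position(s) 14: sebkaubekpebif
4. 0 -> i / C _ C #: no change
surface: sebkaubekpebif

cell KEL=un, POLE=ib, ASPECT=fe, VEL=so:
underlying: sebkaib-u-k-s-k
1. e -> o, i -> u / B C0 _: fires at position(s) 6: sebkaubuksk
2. f -> v, p -> b, s -> z, t -> d / V _ V: no change
3. b -> p, d -> t, v -> f, z -> s / _ #: no change
4. 0 -> i / C _ C #: inserts after position(s) 10: sebkaubuksik
surface: sebkaubuksik

cell KEL=lu, POLE=ib, ASPECT=fe, VEL=ra:
underlying: sebkaib-u-e-pe-k
1. e -> o, i -> u / B C0 _: fires at position(s) 6, 9: sebkaubuopek
2. f -> v, p -> b, s -> z, t -> d / V _ V: fires at position(s) 10: sebkaubuobek
3. b -> p, d -> t, v -> f, z -> s / _ #: no change
4. 0 -> i / C _ C #: no change
surface: sebkaubuobek

cell KEL=lu, POLE=un, ASPECT=ra, VEL=so:
underlying: sebkaib-mu-e-s-piv
1. e -> o, i -> u / B C0 _: fires at position(s) 6, 10: sebkaubmuospiv
2. f -> v, p -> b, s -> z, t -> d / V _ V: no change
3. b -> p, d -> t, v -> f, z -> s / _ #: fires at position(s) 14: sebkaubmuospif
4. 0 -> i / C _ C #: no change
surface: sebkaubmuospif


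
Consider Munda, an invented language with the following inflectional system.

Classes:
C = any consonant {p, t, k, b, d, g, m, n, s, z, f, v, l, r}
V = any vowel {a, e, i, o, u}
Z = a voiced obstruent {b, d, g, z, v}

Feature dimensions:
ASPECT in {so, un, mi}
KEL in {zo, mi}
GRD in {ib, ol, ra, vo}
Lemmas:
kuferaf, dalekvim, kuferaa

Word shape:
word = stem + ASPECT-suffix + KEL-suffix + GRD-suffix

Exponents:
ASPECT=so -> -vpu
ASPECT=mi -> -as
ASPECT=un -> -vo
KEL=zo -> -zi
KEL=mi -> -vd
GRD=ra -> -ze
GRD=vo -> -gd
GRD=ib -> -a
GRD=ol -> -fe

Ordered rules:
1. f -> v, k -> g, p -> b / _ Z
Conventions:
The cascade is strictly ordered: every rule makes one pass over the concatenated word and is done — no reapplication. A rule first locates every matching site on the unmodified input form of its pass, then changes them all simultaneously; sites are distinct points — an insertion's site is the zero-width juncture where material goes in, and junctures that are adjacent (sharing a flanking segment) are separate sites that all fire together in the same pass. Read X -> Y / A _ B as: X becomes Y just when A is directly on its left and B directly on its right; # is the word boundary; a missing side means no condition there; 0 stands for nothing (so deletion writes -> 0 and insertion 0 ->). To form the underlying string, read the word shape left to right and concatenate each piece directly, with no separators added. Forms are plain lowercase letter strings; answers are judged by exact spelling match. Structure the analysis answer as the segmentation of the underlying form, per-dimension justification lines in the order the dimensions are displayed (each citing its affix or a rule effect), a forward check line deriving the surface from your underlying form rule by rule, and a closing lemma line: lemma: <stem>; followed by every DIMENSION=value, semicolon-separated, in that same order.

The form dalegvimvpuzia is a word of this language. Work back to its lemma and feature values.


underlying: dalekvim-vpu-zi-a
ASPECT=so - signalled by the affix -vpu
KEL=zo - signalled by the affix -zi
GRD=ib - signalled by the affix -a
check: dalekvimvpuzia -> dalegvimvpuzia
lemma: dalekvim; ASPECT=so; KEL=zo; GRD=ib


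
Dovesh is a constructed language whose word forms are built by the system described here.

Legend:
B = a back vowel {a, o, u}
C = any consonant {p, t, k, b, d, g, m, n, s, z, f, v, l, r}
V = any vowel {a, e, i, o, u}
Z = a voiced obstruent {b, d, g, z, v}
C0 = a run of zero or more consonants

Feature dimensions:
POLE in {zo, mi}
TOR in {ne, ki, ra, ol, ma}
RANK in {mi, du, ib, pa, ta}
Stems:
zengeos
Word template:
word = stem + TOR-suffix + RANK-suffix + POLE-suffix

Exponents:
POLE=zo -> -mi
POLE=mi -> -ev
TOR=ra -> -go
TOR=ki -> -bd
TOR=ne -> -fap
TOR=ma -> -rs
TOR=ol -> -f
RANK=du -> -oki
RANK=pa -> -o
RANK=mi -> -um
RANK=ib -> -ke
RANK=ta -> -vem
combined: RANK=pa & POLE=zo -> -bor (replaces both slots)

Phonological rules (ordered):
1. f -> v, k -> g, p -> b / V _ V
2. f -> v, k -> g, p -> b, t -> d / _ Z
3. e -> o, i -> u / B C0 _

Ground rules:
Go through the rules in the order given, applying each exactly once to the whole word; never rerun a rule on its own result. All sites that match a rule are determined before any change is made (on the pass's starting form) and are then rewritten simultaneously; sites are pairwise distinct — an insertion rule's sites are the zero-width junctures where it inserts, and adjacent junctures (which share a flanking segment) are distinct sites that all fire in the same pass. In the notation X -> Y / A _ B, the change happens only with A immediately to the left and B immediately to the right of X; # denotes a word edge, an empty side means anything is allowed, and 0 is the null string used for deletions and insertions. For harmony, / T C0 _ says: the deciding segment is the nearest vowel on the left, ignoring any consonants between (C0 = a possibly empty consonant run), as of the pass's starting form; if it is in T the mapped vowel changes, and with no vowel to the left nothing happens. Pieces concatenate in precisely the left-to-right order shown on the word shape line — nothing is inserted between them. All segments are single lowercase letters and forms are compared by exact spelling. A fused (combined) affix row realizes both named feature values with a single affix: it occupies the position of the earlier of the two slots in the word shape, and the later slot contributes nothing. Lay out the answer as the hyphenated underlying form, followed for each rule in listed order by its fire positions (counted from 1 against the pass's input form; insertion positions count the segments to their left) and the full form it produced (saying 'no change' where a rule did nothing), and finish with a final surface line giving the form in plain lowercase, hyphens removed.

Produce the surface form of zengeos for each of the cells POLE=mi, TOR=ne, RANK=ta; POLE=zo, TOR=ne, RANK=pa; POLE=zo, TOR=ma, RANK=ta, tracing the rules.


cell POLE=mi, TOR=ne, RANK=ta:
underlying: zengeos-fap-vem-ev
1. f -> v, k -> g, p -> b / V _ V: no change
2. f -> v, k -> g, p -> b, t -> d / _ Z: fires at position(s) 10: zengeosfabvemev
3. e -> o, i -> u / B C0 _: fires at position(s) 12: zengeosfabvomev
surface: zengeosfabvomev

cell POLE=zo, TOR=ne, RANK=pa:
underlying: zengeos-fap-bor
1. f -> v, k -> g, p -> b / V _ V: no change
2. f -> v, k -> g, p -> b, t -> d / _ Z: fires at position(s) 10: zengeosfabbor
3. e -> o, i -> u / B C0 _: no change
surface: zengeosfabbor

cell POLE=zo, TOR=ma, RANK=ta:
underlying: zengeos-rs-vem-mi
1. f -> v, k -> g, p -> b / V _ V: no change
2. f -> v, k -> g, p -> b, t -> d / _ Z: no change
3. e -> o, i -> u / B C0 _: fires at position(s) 11: zengeosrsvommi
surface: zengeosrsvommi


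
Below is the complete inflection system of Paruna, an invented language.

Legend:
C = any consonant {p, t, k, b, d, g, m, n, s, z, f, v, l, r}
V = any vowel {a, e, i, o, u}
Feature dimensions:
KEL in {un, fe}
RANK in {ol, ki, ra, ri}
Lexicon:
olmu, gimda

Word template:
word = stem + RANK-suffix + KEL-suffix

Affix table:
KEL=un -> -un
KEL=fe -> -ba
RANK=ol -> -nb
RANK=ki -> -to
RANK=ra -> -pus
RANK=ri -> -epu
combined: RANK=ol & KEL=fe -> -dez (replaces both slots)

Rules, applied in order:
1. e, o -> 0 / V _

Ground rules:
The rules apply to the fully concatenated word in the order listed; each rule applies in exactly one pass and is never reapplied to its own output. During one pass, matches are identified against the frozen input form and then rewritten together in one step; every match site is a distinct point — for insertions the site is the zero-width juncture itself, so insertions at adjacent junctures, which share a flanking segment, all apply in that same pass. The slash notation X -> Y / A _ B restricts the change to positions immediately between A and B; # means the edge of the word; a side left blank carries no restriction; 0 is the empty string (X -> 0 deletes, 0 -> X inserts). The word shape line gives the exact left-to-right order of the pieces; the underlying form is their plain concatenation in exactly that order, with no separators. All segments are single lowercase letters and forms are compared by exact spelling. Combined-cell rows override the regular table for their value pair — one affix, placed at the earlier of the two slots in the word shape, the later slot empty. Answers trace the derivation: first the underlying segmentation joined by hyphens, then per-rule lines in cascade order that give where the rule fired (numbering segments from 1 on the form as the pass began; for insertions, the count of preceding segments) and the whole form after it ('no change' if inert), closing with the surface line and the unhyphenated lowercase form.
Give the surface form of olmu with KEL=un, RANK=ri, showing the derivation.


underlying: olmu-epu-un
1. e, o -> 0 / V _: fires at position(s) 5: olmupuun
surface: olmupuun


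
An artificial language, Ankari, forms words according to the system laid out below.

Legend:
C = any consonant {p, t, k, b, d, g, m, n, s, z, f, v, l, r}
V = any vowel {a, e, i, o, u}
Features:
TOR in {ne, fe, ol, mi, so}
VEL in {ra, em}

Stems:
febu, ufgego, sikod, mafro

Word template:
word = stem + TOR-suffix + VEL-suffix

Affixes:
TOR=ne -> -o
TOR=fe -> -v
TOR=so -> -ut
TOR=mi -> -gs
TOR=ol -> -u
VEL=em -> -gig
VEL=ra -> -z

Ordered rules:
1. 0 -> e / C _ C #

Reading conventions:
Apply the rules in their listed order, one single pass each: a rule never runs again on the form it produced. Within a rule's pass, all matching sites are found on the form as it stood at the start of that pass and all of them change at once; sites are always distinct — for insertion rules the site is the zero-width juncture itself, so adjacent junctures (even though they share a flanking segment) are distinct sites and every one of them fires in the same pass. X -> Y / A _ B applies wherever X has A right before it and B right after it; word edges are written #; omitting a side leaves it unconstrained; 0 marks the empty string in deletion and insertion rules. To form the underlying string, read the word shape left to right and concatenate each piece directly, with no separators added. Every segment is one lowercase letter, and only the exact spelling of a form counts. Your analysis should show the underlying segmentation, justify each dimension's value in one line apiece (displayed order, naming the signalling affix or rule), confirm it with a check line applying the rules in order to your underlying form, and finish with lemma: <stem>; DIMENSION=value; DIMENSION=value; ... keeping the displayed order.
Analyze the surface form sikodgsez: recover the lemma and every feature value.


underlying: sikod-gs-z
TOR=mi - signalled by the affix -gs
VEL=ra - signalled by the affix -z
check: sikodgsz -> sikodgsez
lemma: sikod; TOR=mi; VEL=ra


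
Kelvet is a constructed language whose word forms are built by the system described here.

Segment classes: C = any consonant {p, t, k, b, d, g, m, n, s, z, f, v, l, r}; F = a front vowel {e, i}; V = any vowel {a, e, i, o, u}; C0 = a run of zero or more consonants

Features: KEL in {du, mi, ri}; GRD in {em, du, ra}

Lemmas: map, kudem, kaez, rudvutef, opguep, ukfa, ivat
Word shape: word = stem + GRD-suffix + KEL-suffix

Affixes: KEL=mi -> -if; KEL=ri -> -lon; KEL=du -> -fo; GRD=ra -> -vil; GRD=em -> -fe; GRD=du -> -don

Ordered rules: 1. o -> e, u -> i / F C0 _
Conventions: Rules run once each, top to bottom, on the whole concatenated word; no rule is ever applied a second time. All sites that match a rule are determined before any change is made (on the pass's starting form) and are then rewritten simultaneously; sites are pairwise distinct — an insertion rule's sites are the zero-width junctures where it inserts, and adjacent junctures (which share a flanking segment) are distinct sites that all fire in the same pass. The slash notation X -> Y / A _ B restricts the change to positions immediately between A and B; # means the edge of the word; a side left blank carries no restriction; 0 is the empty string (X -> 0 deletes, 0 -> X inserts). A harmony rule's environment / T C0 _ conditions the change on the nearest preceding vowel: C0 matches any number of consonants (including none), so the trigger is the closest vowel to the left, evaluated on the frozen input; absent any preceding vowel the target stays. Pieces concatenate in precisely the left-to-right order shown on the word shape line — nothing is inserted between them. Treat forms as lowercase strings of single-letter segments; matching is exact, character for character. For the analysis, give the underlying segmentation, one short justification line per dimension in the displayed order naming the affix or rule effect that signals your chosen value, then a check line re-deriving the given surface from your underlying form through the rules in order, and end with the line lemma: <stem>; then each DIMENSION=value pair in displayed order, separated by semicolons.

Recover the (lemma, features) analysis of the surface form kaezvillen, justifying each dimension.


underlying: kaez-vil-lon
KEL=ri - signalled by the affix -lon
GRD=ra - signalled by the affix -vil
check: kaezvillon -> kaezvillen
lemma: kaez; KEL=ri; GRD=ra


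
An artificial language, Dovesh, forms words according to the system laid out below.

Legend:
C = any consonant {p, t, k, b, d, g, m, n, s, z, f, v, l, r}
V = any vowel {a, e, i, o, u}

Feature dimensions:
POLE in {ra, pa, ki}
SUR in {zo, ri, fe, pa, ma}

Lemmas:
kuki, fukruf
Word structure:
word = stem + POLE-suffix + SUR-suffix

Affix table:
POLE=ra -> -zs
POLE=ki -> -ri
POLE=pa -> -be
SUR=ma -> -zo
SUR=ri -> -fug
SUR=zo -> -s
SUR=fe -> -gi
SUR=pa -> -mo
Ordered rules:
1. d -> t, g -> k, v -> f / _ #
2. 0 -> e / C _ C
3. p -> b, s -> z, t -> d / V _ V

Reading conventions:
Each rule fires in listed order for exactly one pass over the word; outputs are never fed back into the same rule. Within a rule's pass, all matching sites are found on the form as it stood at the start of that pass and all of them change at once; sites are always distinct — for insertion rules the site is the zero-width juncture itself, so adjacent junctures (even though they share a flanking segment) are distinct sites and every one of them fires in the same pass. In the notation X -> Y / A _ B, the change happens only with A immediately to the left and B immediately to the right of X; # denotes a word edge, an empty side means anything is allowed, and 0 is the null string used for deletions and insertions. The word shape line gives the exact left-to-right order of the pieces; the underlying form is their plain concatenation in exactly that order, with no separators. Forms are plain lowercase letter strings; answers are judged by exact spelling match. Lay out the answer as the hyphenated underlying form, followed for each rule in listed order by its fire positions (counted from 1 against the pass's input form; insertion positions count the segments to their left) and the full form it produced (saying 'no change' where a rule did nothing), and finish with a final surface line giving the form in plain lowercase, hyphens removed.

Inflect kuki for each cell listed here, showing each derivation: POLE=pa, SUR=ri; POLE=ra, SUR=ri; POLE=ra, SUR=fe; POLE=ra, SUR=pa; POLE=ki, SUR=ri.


cell POLE=pa, SUR=ri:
underlying: kuki-be-fug
1. d -> t, g -> k, v -> f / _ #: fires at position(s) 9: kukibefuk
2. 0 -> e / C _ C: no change
3. p -> b, s -> z, t -> d / V _ V: no change
surface: kukibefuk

cell POLE=ra, SUR=ri:
underlying: kuki-zs-fug
1. d -> t, g -> k, v -> f / _ #: fires at position(s) 9: kukizsfuk
2. 0 -> e / C _ C: inserts after position(s) 5, 6: kukizesefuk
3. p -> b, s -> z, t -> d / V _ V: fires at position(s) 7: kukizezefuk
surface: kukizezefuk

cell POLE=ra, SUR=fe:
underlying: kuki-zs-gi
1. d -> t, g -> k, v -> f / _ #: no change
2. 0 -> e / C _ C: inserts after position(s) 5, 6: kukizesegi
3. p -> b, s -> z, t -> d / V _ V: fires at position(s) 7: kukizezegi
surface: kukizezegi

cell POLE=ra, SUR=pa:
underlying: kuki-zs-mo
1. d -> t, g -> k, v -> f / _ #: no change
2. 0 -> e / C _ C: inserts after position(s) 5, 6: kukizesemo
3. p -> b, s -> z, t -> d / V _ V: fires at position(s) 7: kukizezemo
surface: kukizezemo

cell POLE=ki, SUR=ri:
underlying: kuki-ri-fug
1. d -> t, g -> k, v -> f / _ #: fires at position(s) 9: kukirifuk
2. 0 -> e / C _ C: no change
3. p -> b, s -> z, t -> d / V _ V: no change
surface: kukirifuk


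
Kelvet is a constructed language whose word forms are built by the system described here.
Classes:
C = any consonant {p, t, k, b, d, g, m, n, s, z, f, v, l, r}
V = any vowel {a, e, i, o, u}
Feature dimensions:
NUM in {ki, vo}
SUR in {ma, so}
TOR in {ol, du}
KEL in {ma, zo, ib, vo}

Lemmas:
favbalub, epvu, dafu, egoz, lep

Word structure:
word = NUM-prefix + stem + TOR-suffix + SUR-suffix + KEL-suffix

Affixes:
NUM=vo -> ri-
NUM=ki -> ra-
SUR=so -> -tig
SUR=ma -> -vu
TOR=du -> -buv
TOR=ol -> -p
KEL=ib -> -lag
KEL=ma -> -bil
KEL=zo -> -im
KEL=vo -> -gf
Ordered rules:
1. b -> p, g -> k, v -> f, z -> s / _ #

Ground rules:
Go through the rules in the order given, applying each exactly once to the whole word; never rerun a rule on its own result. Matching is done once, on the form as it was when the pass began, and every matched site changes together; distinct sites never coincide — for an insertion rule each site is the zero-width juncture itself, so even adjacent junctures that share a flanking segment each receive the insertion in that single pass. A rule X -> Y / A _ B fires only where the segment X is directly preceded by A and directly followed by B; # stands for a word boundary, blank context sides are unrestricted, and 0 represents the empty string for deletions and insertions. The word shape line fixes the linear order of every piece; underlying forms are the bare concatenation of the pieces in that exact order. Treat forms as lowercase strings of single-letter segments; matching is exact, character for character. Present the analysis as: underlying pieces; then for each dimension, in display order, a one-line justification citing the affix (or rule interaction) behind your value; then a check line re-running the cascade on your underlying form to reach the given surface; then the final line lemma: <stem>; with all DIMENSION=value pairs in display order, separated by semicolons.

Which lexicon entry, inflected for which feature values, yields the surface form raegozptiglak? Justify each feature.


underlying: ra-egoz-p-tig-lag
NUM=ki - signalled by the affix ra-
SUR=so - signalled by the affix -tig
TOR=ol - signalled by the affix -p
KEL=ib - signalled by the affix -lag
check: raegozptiglag -> raegozptiglak
lemma: egoz; NUM=ki; SUR=so; TOR=ol; KEL=ib


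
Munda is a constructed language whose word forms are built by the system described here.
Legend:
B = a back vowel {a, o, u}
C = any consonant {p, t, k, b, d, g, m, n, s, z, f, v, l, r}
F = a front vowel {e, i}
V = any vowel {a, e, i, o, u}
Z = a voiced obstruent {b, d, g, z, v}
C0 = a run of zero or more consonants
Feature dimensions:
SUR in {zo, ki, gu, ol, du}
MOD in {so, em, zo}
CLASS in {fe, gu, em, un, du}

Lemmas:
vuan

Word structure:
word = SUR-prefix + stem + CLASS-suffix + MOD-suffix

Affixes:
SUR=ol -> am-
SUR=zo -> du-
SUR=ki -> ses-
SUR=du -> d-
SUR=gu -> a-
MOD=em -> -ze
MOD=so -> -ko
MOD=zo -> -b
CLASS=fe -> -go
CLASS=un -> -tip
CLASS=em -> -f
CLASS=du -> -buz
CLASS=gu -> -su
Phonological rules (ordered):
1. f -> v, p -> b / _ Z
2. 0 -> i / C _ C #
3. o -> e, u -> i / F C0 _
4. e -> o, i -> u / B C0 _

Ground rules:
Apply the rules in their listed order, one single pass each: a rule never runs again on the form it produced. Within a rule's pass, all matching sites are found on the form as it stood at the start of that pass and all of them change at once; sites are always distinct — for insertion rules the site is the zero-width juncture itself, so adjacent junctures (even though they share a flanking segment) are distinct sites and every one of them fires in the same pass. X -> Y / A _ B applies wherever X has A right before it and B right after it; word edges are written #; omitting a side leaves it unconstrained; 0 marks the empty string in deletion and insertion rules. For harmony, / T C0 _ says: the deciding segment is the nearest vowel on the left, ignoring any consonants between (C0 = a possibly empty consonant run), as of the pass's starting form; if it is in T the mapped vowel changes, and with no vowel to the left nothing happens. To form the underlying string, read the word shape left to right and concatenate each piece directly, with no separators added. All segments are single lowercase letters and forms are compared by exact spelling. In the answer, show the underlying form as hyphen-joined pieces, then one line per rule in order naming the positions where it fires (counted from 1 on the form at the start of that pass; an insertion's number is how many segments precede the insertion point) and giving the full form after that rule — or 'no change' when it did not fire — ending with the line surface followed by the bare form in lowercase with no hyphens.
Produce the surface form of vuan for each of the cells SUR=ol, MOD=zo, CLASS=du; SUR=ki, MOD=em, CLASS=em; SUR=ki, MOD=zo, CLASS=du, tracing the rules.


cell SUR=ol, MOD=zo, CLASS=du:
underlying: am-vuan-buz-b
1. f -> v, p -> b / _ Z: no change
2. 0 -> i / C _ C #: inserts after position(s) 9: amvuanbuzib
3. o -> e, u -> i / F C0 _: no change
4. e -> o, i -> u / B C0 _: fires at position(s) 10: amvuanbuzub
surface: amvuanbuzub

cell SUR=ki, MOD=em, CLASS=em:
underlying: ses-vuan-f-ze
1. f -> v, p -> b / _ Z: fires at position(s) 8: sesvuanvze
2. 0 -> i / C _ C #: no change
3. o -> e, u -> i / F C0 _: fires at position(s) 5: sesvianvze
4. e -> o, i -> u / B C0 _: fires at position(s) 10: sesvianvzo
surface: sesvianvzo

cell SUR=ki, MOD=zo, CLASS=du:
underlying: ses-vuan-buz-b
1. f -> v, p -> b / _ Z: no change
2. 0 -> i / C _ C #: inserts after position(s) 10: sesvuanbuzib
3. o -> e, u -> i / F C0 _: fires at position(s) 5: sesvianbuzib
4. e -> o, i -> u / B C0 _: fires at position(s) 11: sesvianbuzub
surface: sesvianbuzub


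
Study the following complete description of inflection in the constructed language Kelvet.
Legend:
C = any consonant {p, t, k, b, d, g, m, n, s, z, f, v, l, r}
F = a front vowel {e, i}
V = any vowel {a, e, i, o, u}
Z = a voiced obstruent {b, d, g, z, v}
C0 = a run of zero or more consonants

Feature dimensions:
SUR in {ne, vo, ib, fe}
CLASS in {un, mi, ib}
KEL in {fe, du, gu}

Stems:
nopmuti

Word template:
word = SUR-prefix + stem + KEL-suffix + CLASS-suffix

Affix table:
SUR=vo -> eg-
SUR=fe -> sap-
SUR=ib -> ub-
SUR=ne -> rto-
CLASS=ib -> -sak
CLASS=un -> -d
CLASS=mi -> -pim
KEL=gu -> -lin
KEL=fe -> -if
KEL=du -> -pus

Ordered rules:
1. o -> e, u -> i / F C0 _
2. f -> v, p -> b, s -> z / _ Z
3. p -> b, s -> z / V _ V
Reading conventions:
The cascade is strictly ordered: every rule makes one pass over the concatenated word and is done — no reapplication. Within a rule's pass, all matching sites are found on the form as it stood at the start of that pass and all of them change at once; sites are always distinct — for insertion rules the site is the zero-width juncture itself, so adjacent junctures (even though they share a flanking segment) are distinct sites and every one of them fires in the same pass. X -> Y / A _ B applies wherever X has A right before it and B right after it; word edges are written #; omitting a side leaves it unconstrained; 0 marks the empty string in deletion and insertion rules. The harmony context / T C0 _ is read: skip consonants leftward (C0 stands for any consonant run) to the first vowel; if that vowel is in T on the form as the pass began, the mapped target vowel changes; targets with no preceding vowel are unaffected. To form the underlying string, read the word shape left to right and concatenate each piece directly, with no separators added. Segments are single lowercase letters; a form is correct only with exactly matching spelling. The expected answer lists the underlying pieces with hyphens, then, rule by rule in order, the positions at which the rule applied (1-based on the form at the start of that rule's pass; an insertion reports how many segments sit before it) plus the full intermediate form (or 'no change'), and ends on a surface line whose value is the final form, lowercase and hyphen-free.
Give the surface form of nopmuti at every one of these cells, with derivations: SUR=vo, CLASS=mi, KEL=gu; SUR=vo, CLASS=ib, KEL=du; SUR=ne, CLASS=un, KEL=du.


cell SUR=vo, CLASS=mi, KEL=gu:
underlying: eg-nopmuti-lin-pim
1. o -> e, u -> i / F C0 _: fires at position(s) 4: egnepmutilinpim
2. f -> v, p -> b, s -> z / _ Z: no change
3. p -> b, s -> z / V _ V: no change
surface: egnepmutilinpim

cell SUR=vo, CLASS=ib, KEL=du:
underlying: eg-nopmuti-pus-sak
1. o -> e, u -> i / F C0 _: fires at position(s) 4, 11: egnepmutipissak
2. f -> v, p -> b, s -> z / _ Z: no change
3. p -> b, s -> z / V _ V: fires at position(s) 10: egnepmutibissak
surface: egnepmutibissak

cell SUR=ne, CLASS=un, KEL=du:
underlying: rto-nopmuti-pus-d
1. o -> e, u -> i / F C0 _: fires at position(s) 12: rtonopmutipisd
2. f -> v, p -> b, s -> z / _ Z: fires at position(s) 13: rtonopmutipizd
3. p -> b, s -> z / V _ V: fires at position(s) 11: rtonopmutibizd
surface: rtonopmutibizd
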